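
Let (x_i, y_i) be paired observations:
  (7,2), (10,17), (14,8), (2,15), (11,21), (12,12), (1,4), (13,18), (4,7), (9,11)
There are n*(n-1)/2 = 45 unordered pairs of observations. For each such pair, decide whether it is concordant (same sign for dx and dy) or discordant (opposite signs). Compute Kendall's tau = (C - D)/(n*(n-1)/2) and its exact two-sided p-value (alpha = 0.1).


Step 1: Enumerate the 45 unordered pairs (i,j) with i<j and classify each by sign(x_j-x_i) * sign(y_j-y_i).
  (1,2):dx=+3,dy=+15->C; (1,3):dx=+7,dy=+6->C; (1,4):dx=-5,dy=+13->D; (1,5):dx=+4,dy=+19->C
  (1,6):dx=+5,dy=+10->C; (1,7):dx=-6,dy=+2->D; (1,8):dx=+6,dy=+16->C; (1,9):dx=-3,dy=+5->D
  (1,10):dx=+2,dy=+9->C; (2,3):dx=+4,dy=-9->D; (2,4):dx=-8,dy=-2->C; (2,5):dx=+1,dy=+4->C
  (2,6):dx=+2,dy=-5->D; (2,7):dx=-9,dy=-13->C; (2,8):dx=+3,dy=+1->C; (2,9):dx=-6,dy=-10->C
  (2,10):dx=-1,dy=-6->C; (3,4):dx=-12,dy=+7->D; (3,5):dx=-3,dy=+13->D; (3,6):dx=-2,dy=+4->D
  (3,7):dx=-13,dy=-4->C; (3,8):dx=-1,dy=+10->D; (3,9):dx=-10,dy=-1->C; (3,10):dx=-5,dy=+3->D
  (4,5):dx=+9,dy=+6->C; (4,6):dx=+10,dy=-3->D; (4,7):dx=-1,dy=-11->C; (4,8):dx=+11,dy=+3->C
  (4,9):dx=+2,dy=-8->D; (4,10):dx=+7,dy=-4->D; (5,6):dx=+1,dy=-9->D; (5,7):dx=-10,dy=-17->C
  (5,8):dx=+2,dy=-3->D; (5,9):dx=-7,dy=-14->C; (5,10):dx=-2,dy=-10->C; (6,7):dx=-11,dy=-8->C
  (6,8):dx=+1,dy=+6->C; (6,9):dx=-8,dy=-5->C; (6,10):dx=-3,dy=-1->C; (7,8):dx=+12,dy=+14->C
  (7,9):dx=+3,dy=+3->C; (7,10):dx=+8,dy=+7->C; (8,9):dx=-9,dy=-11->C; (8,10):dx=-4,dy=-7->C
  (9,10):dx=+5,dy=+4->C
Step 2: C = 30, D = 15, total pairs = 45.
Step 3: tau = (C - D)/(n(n-1)/2) = (30 - 15)/45 = 0.333333.
Step 4: Exact two-sided p-value (enumerate n! = 3628800 permutations of y under H0): p = 0.216373.
Step 5: alpha = 0.1. fail to reject H0.

tau_b = 0.3333 (C=30, D=15), p = 0.216373, fail to reject H0.


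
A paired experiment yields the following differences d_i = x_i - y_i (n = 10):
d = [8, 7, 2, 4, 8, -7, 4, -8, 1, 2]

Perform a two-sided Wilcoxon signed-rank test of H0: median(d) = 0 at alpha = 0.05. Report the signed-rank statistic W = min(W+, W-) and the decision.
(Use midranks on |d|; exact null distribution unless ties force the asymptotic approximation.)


Step 1: Drop any zero differences (none here) and take |d_i|.
|d| = [8, 7, 2, 4, 8, 7, 4, 8, 1, 2]
Step 2: Midrank |d_i| (ties get averaged ranks).
ranks: |8|->9, |7|->6.5, |2|->2.5, |4|->4.5, |8|->9, |7|->6.5, |4|->4.5, |8|->9, |1|->1, |2|->2.5
Step 3: Attach original signs; sum ranks with positive sign and with negative sign.
W+ = 9 + 6.5 + 2.5 + 4.5 + 9 + 4.5 + 1 + 2.5 = 39.5
W- = 6.5 + 9 = 15.5
(Check: W+ + W- = 55 should equal n(n+1)/2 = 55.)
Step 4: Test statistic W = min(W+, W-) = 15.5.
Step 5: Ties in |d|, so use the tie-corrected normal approximation.
        E[W] = n(n+1)/4 = 10*11/4 = 27.5.
        Tie groups: |d|=2 (t=2), |d|=4 (t=2), |d|=7 (t=2), |d|=8 (t=3); sum(t^3 - t) = 42.
        Var[W] = n(n+1)(2n+1)/24 - sum(t^3-t)/48 = 2310/24 - 42/48 = 95.375.
        z = (W - E[W]) / sqrt(Var[W]) = (15.5 - 27.5) / 9.7660 = -1.2288.
        Two-sided p = 2*Phi(z) = 0.219165.
Step 6: alpha = 0.05. fail to reject H0.

W+ = 39.5, W- = 15.5, W = min = 15.5, p = 0.219165, fail to reject H0.


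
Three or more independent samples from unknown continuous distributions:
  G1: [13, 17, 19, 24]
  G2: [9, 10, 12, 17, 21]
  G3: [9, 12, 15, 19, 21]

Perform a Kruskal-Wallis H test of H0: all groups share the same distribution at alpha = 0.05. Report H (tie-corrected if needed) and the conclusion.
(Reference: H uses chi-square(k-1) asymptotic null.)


Step 1: Combine all N = 14 observations and assign midranks.
sorted (value, group, rank): (9,G2,1.5), (9,G3,1.5), (10,G2,3), (12,G2,4.5), (12,G3,4.5), (13,G1,6), (15,G3,7), (17,G1,8.5), (17,G2,8.5), (19,G1,10.5), (19,G3,10.5), (21,G2,12.5), (21,G3,12.5), (24,G1,14)
Step 2: Sum ranks within each group.
R_1 = 39 (n_1 = 4)
R_2 = 30 (n_2 = 5)
R_3 = 36 (n_3 = 5)
Step 3: H = 12/(N(N+1)) * sum(R_i^2/n_i) - 3(N+1)
     = 12/(14*15) * (39^2/4 + 30^2/5 + 36^2/5) - 3*15
     = 0.057143 * 819.45 - 45
     = 1.825714.
Step 4: Ties present; correction factor C = 1 - 30/(14^3 - 14) = 0.989011. Corrected H = 1.825714 / 0.989011 = 1.846000.
Step 5: Under H0, H ~ chi^2(2); p-value = 0.397325.
Step 6: alpha = 0.05. fail to reject H0.

H = 1.8460, df = 2, p = 0.397325, fail to reject H0.


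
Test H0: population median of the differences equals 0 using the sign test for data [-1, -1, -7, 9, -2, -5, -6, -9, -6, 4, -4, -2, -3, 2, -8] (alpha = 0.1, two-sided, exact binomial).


Step 1: Discard zero differences. Original n = 15; n_eff = number of nonzero differences = 15.
Nonzero differences (with sign): -1, -1, -7, +9, -2, -5, -6, -9, -6, +4, -4, -2, -3, +2, -8
Step 2: Count signs: positive = 3, negative = 12.
Step 3: Under H0: P(positive) = 0.5, so the number of positives S ~ Bin(15, 0.5).
Step 4: Two-sided exact p-value = sum of Bin(15,0.5) probabilities at or below the observed probability = 0.035156.
Step 5: alpha = 0.1. reject H0.

n_eff = 15, pos = 3, neg = 12, p = 0.035156, reject H0.


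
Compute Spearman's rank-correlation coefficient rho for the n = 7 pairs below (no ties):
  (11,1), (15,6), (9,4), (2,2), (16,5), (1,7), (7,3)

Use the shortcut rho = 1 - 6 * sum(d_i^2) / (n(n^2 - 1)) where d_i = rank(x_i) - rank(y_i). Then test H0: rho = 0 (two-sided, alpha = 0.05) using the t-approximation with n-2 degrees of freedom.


Step 1: Rank x and y separately (midranks; no ties here).
rank(x): 11->5, 15->6, 9->4, 2->2, 16->7, 1->1, 7->3
rank(y): 1->1, 6->6, 4->4, 2->2, 5->5, 7->7, 3->3
Step 2: d_i = R_x(i) - R_y(i); compute d_i^2.
  (5-1)^2=16, (6-6)^2=0, (4-4)^2=0, (2-2)^2=0, (7-5)^2=4, (1-7)^2=36, (3-3)^2=0
sum(d^2) = 56.
Step 3: rho = 1 - 6*56 / (7*(7^2 - 1)) = 1 - 336/336 = 0.000000.
Step 4: Under H0, t = rho * sqrt((n-2)/(1-rho^2)) = 0.0000 ~ t(5).
Step 5: Two-sided p-value from the t-distribution with 5 df = 1.000000.
Step 6: alpha = 0.05. fail to reject H0.

rho = 0.0000, p = 1.000000, fail to reject H0 at alpha = 0.05.


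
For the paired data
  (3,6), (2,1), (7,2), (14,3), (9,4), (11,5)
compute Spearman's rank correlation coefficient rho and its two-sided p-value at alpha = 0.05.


Step 1: Rank x and y separately (midranks; no ties here).
rank(x): 3->2, 2->1, 7->3, 14->6, 9->4, 11->5
rank(y): 6->6, 1->1, 2->2, 3->3, 4->4, 5->5
Step 2: d_i = R_x(i) - R_y(i); compute d_i^2.
  (2-6)^2=16, (1-1)^2=0, (3-2)^2=1, (6-3)^2=9, (4-4)^2=0, (5-5)^2=0
sum(d^2) = 26.
Step 3: rho = 1 - 6*26 / (6*(6^2 - 1)) = 1 - 156/210 = 0.257143.
Step 4: Under H0, t = rho * sqrt((n-2)/(1-rho^2)) = 0.5322 ~ t(4).
Step 5: Two-sided p-value from the t-distribution with 4 df = 0.622787.
Step 6: alpha = 0.05. fail to reject H0.

rho = 0.2571, p = 0.622787, fail to reject H0 at alpha = 0.05.


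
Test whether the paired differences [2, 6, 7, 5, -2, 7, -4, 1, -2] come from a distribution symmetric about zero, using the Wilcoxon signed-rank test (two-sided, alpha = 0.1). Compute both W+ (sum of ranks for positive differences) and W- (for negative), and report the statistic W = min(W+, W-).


Step 1: Drop any zero differences (none here) and take |d_i|.
|d| = [2, 6, 7, 5, 2, 7, 4, 1, 2]
Step 2: Midrank |d_i| (ties get averaged ranks).
ranks: |2|->3, |6|->7, |7|->8.5, |5|->6, |2|->3, |7|->8.5, |4|->5, |1|->1, |2|->3
Step 3: Attach original signs; sum ranks with positive sign and with negative sign.
W+ = 3 + 7 + 8.5 + 6 + 8.5 + 1 = 34
W- = 3 + 5 + 3 = 11
(Check: W+ + W- = 45 should equal n(n+1)/2 = 45.)
Step 4: Test statistic W = min(W+, W-) = 11.
Step 5: Ties in |d|, so use the tie-corrected normal approximation.
        E[W] = n(n+1)/4 = 9*10/4 = 22.5.
        Tie groups: |d|=2 (t=3), |d|=7 (t=2); sum(t^3 - t) = 30.
        Var[W] = n(n+1)(2n+1)/24 - sum(t^3-t)/48 = 1710/24 - 30/48 = 70.625.
        z = (W - E[W]) / sqrt(Var[W]) = (11 - 22.5) / 8.4039 = -1.3684.
        Two-sided p = 2*Phi(z) = 0.171181.
Step 6: alpha = 0.1. fail to reject H0.

W+ = 34, W- = 11, W = min = 11, p = 0.171181, fail to reject H0.


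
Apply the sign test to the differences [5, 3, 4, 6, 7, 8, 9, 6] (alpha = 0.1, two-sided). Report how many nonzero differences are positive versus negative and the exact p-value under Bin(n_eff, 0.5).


Step 1: Discard zero differences. Original n = 8; n_eff = number of nonzero differences = 8.
Nonzero differences (with sign): +5, +3, +4, +6, +7, +8, +9, +6
Step 2: Count signs: positive = 8, negative = 0.
Step 3: Under H0: P(positive) = 0.5, so the number of positives S ~ Bin(8, 0.5).
Step 4: Two-sided exact p-value = sum of Bin(8,0.5) probabilities at or below the observed probability = 0.007812.
Step 5: alpha = 0.1. reject H0.

n_eff = 8, pos = 8, neg = 0, p = 0.007812, reject H0.


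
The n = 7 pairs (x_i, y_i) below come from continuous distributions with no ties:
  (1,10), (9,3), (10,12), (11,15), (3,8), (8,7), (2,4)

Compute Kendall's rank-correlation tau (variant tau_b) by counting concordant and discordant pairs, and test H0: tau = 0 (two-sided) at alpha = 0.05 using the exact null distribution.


Step 1: Enumerate the 21 unordered pairs (i,j) with i<j and classify each by sign(x_j-x_i) * sign(y_j-y_i).
  (1,2):dx=+8,dy=-7->D; (1,3):dx=+9,dy=+2->C; (1,4):dx=+10,dy=+5->C; (1,5):dx=+2,dy=-2->D
  (1,6):dx=+7,dy=-3->D; (1,7):dx=+1,dy=-6->D; (2,3):dx=+1,dy=+9->C; (2,4):dx=+2,dy=+12->C
  (2,5):dx=-6,dy=+5->D; (2,6):dx=-1,dy=+4->D; (2,7):dx=-7,dy=+1->D; (3,4):dx=+1,dy=+3->C
  (3,5):dx=-7,dy=-4->C; (3,6):dx=-2,dy=-5->C; (3,7):dx=-8,dy=-8->C; (4,5):dx=-8,dy=-7->C
  (4,6):dx=-3,dy=-8->C; (4,7):dx=-9,dy=-11->C; (5,6):dx=+5,dy=-1->D; (5,7):dx=-1,dy=-4->C
  (6,7):dx=-6,dy=-3->C
Step 2: C = 13, D = 8, total pairs = 21.
Step 3: tau = (C - D)/(n(n-1)/2) = (13 - 8)/21 = 0.238095.
Step 4: Exact two-sided p-value (enumerate n! = 5040 permutations of y under H0): p = 0.561905.
Step 5: alpha = 0.05. fail to reject H0.

tau_b = 0.2381 (C=13, D=8), p = 0.561905, fail to reject H0.


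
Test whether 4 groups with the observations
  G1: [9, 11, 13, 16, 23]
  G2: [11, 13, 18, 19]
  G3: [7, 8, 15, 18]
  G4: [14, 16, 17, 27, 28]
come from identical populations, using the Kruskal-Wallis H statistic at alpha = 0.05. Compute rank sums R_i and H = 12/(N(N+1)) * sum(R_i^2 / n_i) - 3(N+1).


Step 1: Combine all N = 18 observations and assign midranks.
sorted (value, group, rank): (7,G3,1), (8,G3,2), (9,G1,3), (11,G1,4.5), (11,G2,4.5), (13,G1,6.5), (13,G2,6.5), (14,G4,8), (15,G3,9), (16,G1,10.5), (16,G4,10.5), (17,G4,12), (18,G2,13.5), (18,G3,13.5), (19,G2,15), (23,G1,16), (27,G4,17), (28,G4,18)
Step 2: Sum ranks within each group.
R_1 = 40.5 (n_1 = 5)
R_2 = 39.5 (n_2 = 4)
R_3 = 25.5 (n_3 = 4)
R_4 = 65.5 (n_4 = 5)
Step 3: H = 12/(N(N+1)) * sum(R_i^2/n_i) - 3(N+1)
     = 12/(18*19) * (40.5^2/5 + 39.5^2/4 + 25.5^2/4 + 65.5^2/5) - 3*19
     = 0.035088 * 1738.72 - 57
     = 4.007895.
Step 4: Ties present; correction factor C = 1 - 24/(18^3 - 18) = 0.995872. Corrected H = 4.007895 / 0.995872 = 4.024508.
Step 5: Under H0, H ~ chi^2(3); p-value = 0.258830.
Step 6: alpha = 0.05. fail to reject H0.

H = 4.0245, df = 3, p = 0.258830, fail to reject H0.


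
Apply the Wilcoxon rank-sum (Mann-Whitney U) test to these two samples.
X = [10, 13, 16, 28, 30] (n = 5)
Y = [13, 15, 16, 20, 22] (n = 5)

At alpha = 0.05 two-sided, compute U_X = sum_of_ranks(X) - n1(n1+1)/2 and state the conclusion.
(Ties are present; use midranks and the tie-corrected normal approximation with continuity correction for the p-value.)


Step 1: Combine and sort all 10 observations; assign midranks.
sorted (value, group): (10,X), (13,X), (13,Y), (15,Y), (16,X), (16,Y), (20,Y), (22,Y), (28,X), (30,X)
ranks: 10->1, 13->2.5, 13->2.5, 15->4, 16->5.5, 16->5.5, 20->7, 22->8, 28->9, 30->10
Step 2: Rank sum for X: R1 = 1 + 2.5 + 5.5 + 9 + 10 = 28.
Step 3: U_X = R1 - n1(n1+1)/2 = 28 - 5*6/2 = 28 - 15 = 13.
       U_Y = n1*n2 - U_X = 25 - 13 = 12.
Step 4: Ties are present, so use the tie-corrected normal approximation (with continuity correction) for the p-value.
Step 5: p-value = 1.000000; compare to alpha = 0.05. fail to reject H0.

U_X = 13, p = 1.000000, fail to reject H0 at alpha = 0.05.


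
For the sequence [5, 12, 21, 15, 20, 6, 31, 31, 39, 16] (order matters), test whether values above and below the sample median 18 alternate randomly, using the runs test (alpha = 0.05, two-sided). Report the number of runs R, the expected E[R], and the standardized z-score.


Step 1: Compute median = 18; label A = above, B = below.
Labels in order: BBABABAAAB  (n_A = 5, n_B = 5)
Step 2: Count runs R = 7.
Step 3: Under H0 (random ordering), E[R] = 2*n_A*n_B/(n_A+n_B) + 1 = 2*5*5/10 + 1 = 6.0000.
        Var[R] = 2*n_A*n_B*(2*n_A*n_B - n_A - n_B) / ((n_A+n_B)^2 * (n_A+n_B-1)) = 2000/900 = 2.2222.
        SD[R] = 1.4907.
Step 4: Continuity-corrected z = (R - 0.5 - E[R]) / SD[R] = (7 - 0.5 - 6.0000) / 1.4907 = 0.3354.
Step 5: Two-sided p-value via normal approximation = 2*(1 - Phi(|z|)) = 0.737316.
Step 6: alpha = 0.05. fail to reject H0.

R = 7, z = 0.3354, p = 0.737316, fail to reject H0.


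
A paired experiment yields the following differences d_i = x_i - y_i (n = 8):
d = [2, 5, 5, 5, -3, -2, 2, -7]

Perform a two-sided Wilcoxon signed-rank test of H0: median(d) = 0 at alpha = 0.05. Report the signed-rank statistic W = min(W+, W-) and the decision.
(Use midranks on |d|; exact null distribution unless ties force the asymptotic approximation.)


Step 1: Drop any zero differences (none here) and take |d_i|.
|d| = [2, 5, 5, 5, 3, 2, 2, 7]
Step 2: Midrank |d_i| (ties get averaged ranks).
ranks: |2|->2, |5|->6, |5|->6, |5|->6, |3|->4, |2|->2, |2|->2, |7|->8
Step 3: Attach original signs; sum ranks with positive sign and with negative sign.
W+ = 2 + 6 + 6 + 6 + 2 = 22
W- = 4 + 2 + 8 = 14
(Check: W+ + W- = 36 should equal n(n+1)/2 = 36.)
Step 4: Test statistic W = min(W+, W-) = 14.
Step 5: Ties in |d|, so use the tie-corrected normal approximation.
        E[W] = n(n+1)/4 = 8*9/4 = 18.
        Tie groups: |d|=2 (t=3), |d|=5 (t=3); sum(t^3 - t) = 48.
        Var[W] = n(n+1)(2n+1)/24 - sum(t^3-t)/48 = 1224/24 - 48/48 = 50.
        z = (W - E[W]) / sqrt(Var[W]) = (14 - 18) / 7.0711 = -0.5657.
        Two-sided p = 2*Phi(z) = 0.571608.
Step 6: alpha = 0.05. fail to reject H0.

W+ = 22, W- = 14, W = min = 14, p = 0.571608, fail to reject H0.


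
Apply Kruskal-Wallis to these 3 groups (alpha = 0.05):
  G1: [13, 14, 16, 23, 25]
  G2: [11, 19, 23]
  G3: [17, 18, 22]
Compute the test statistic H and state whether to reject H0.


Step 1: Combine all N = 11 observations and assign midranks.
sorted (value, group, rank): (11,G2,1), (13,G1,2), (14,G1,3), (16,G1,4), (17,G3,5), (18,G3,6), (19,G2,7), (22,G3,8), (23,G1,9.5), (23,G2,9.5), (25,G1,11)
Step 2: Sum ranks within each group.
R_1 = 29.5 (n_1 = 5)
R_2 = 17.5 (n_2 = 3)
R_3 = 19 (n_3 = 3)
Step 3: H = 12/(N(N+1)) * sum(R_i^2/n_i) - 3(N+1)
     = 12/(11*12) * (29.5^2/5 + 17.5^2/3 + 19^2/3) - 3*12
     = 0.090909 * 396.467 - 36
     = 0.042424.
Step 4: Ties present; correction factor C = 1 - 6/(11^3 - 11) = 0.995455. Corrected H = 0.042424 / 0.995455 = 0.042618.
Step 5: Under H0, H ~ chi^2(2); p-value = 0.978916.
Step 6: alpha = 0.05. fail to reject H0.

H = 0.0426, df = 2, p = 0.978916, fail to reject H0.


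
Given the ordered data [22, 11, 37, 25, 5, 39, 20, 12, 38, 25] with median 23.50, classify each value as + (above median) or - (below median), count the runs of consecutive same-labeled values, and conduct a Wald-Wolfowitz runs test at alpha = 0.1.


Step 1: Compute median = 23.50; label A = above, B = below.
Labels in order: BBAABABBAA  (n_A = 5, n_B = 5)
Step 2: Count runs R = 6.
Step 3: Under H0 (random ordering), E[R] = 2*n_A*n_B/(n_A+n_B) + 1 = 2*5*5/10 + 1 = 6.0000.
        Var[R] = 2*n_A*n_B*(2*n_A*n_B - n_A - n_B) / ((n_A+n_B)^2 * (n_A+n_B-1)) = 2000/900 = 2.2222.
        SD[R] = 1.4907.
Step 4: R = E[R], so z = 0 with no continuity correction.
Step 5: Two-sided p-value via normal approximation = 2*(1 - Phi(|z|)) = 1.000000.
Step 6: alpha = 0.1. fail to reject H0.

R = 6, z = 0.0000, p = 1.000000, fail to reject H0.


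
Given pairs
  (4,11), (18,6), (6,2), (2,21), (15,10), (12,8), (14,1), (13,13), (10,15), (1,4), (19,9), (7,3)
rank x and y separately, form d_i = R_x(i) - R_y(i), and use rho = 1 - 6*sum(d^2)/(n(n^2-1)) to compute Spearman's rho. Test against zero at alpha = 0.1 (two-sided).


Step 1: Rank x and y separately (midranks; no ties here).
rank(x): 4->3, 18->11, 6->4, 2->2, 15->10, 12->7, 14->9, 13->8, 10->6, 1->1, 19->12, 7->5
rank(y): 11->9, 6->5, 2->2, 21->12, 10->8, 8->6, 1->1, 13->10, 15->11, 4->4, 9->7, 3->3
Step 2: d_i = R_x(i) - R_y(i); compute d_i^2.
  (3-9)^2=36, (11-5)^2=36, (4-2)^2=4, (2-12)^2=100, (10-8)^2=4, (7-6)^2=1, (9-1)^2=64, (8-10)^2=4, (6-11)^2=25, (1-4)^2=9, (12-7)^2=25, (5-3)^2=4
sum(d^2) = 312.
Step 3: rho = 1 - 6*312 / (12*(12^2 - 1)) = 1 - 1872/1716 = -0.090909.
Step 4: Under H0, t = rho * sqrt((n-2)/(1-rho^2)) = -0.2887 ~ t(10).
Step 5: Two-sided p-value from the t-distribution with 10 df = 0.778725.
Step 6: alpha = 0.1. fail to reject H0.

rho = -0.0909, p = 0.778725, fail to reject H0 at alpha = 0.1.


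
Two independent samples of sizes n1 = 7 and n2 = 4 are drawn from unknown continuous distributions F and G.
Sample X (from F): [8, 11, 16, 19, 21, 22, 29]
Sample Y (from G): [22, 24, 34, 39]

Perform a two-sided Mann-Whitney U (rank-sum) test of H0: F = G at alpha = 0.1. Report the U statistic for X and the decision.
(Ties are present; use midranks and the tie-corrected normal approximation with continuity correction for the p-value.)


Step 1: Combine and sort all 11 observations; assign midranks.
sorted (value, group): (8,X), (11,X), (16,X), (19,X), (21,X), (22,X), (22,Y), (24,Y), (29,X), (34,Y), (39,Y)
ranks: 8->1, 11->2, 16->3, 19->4, 21->5, 22->6.5, 22->6.5, 24->8, 29->9, 34->10, 39->11
Step 2: Rank sum for X: R1 = 1 + 2 + 3 + 4 + 5 + 6.5 + 9 = 30.5.
Step 3: U_X = R1 - n1(n1+1)/2 = 30.5 - 7*8/2 = 30.5 - 28 = 2.5.
       U_Y = n1*n2 - U_X = 28 - 2.5 = 25.5.
Step 4: Ties are present, so use the tie-corrected normal approximation (with continuity correction) for the p-value.
Step 5: p-value = 0.037202; compare to alpha = 0.1. reject H0.

U_X = 2.5, p = 0.037202, reject H0 at alpha = 0.1.


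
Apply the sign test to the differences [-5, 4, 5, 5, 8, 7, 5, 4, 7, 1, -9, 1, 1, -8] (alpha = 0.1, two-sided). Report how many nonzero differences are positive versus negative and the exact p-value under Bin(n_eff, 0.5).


Step 1: Discard zero differences. Original n = 14; n_eff = number of nonzero differences = 14.
Nonzero differences (with sign): -5, +4, +5, +5, +8, +7, +5, +4, +7, +1, -9, +1, +1, -8
Step 2: Count signs: positive = 11, negative = 3.
Step 3: Under H0: P(positive) = 0.5, so the number of positives S ~ Bin(14, 0.5).
Step 4: Two-sided exact p-value = sum of Bin(14,0.5) probabilities at or below the observed probability = 0.057373.
Step 5: alpha = 0.1. reject H0.

n_eff = 14, pos = 11, neg = 3, p = 0.057373, reject H0.


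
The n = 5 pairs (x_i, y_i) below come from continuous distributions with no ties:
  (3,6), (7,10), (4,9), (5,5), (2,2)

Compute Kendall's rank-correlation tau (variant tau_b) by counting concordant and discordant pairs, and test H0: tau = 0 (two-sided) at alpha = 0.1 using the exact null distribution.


Step 1: Enumerate the 10 unordered pairs (i,j) with i<j and classify each by sign(x_j-x_i) * sign(y_j-y_i).
  (1,2):dx=+4,dy=+4->C; (1,3):dx=+1,dy=+3->C; (1,4):dx=+2,dy=-1->D; (1,5):dx=-1,dy=-4->C
  (2,3):dx=-3,dy=-1->C; (2,4):dx=-2,dy=-5->C; (2,5):dx=-5,dy=-8->C; (3,4):dx=+1,dy=-4->D
  (3,5):dx=-2,dy=-7->C; (4,5):dx=-3,dy=-3->C
Step 2: C = 8, D = 2, total pairs = 10.
Step 3: tau = (C - D)/(n(n-1)/2) = (8 - 2)/10 = 0.600000.
Step 4: Exact two-sided p-value (enumerate n! = 120 permutations of y under H0): p = 0.233333.
Step 5: alpha = 0.1. fail to reject H0.

tau_b = 0.6000 (C=8, D=2), p = 0.233333, fail to reject H0.


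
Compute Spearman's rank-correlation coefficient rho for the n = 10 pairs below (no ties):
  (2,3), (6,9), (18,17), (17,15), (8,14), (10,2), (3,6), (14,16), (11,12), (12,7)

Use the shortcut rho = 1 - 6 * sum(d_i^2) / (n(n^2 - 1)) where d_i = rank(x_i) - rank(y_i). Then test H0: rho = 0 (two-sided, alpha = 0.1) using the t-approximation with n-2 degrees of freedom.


Step 1: Rank x and y separately (midranks; no ties here).
rank(x): 2->1, 6->3, 18->10, 17->9, 8->4, 10->5, 3->2, 14->8, 11->6, 12->7
rank(y): 3->2, 9->5, 17->10, 15->8, 14->7, 2->1, 6->3, 16->9, 12->6, 7->4
Step 2: d_i = R_x(i) - R_y(i); compute d_i^2.
  (1-2)^2=1, (3-5)^2=4, (10-10)^2=0, (9-8)^2=1, (4-7)^2=9, (5-1)^2=16, (2-3)^2=1, (8-9)^2=1, (6-6)^2=0, (7-4)^2=9
sum(d^2) = 42.
Step 3: rho = 1 - 6*42 / (10*(10^2 - 1)) = 1 - 252/990 = 0.745455.
Step 4: Under H0, t = rho * sqrt((n-2)/(1-rho^2)) = 3.1632 ~ t(8).
Step 5: Two-sided p-value from the t-distribution with 8 df = 0.013330.
Step 6: alpha = 0.1. reject H0.

rho = 0.7455, p = 0.013330, reject H0 at alpha = 0.1.


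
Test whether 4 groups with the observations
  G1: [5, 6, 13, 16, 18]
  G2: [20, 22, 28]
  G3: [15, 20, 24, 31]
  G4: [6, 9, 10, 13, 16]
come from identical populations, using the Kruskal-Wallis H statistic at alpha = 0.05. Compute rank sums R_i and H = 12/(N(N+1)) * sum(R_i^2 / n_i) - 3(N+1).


Step 1: Combine all N = 17 observations and assign midranks.
sorted (value, group, rank): (5,G1,1), (6,G1,2.5), (6,G4,2.5), (9,G4,4), (10,G4,5), (13,G1,6.5), (13,G4,6.5), (15,G3,8), (16,G1,9.5), (16,G4,9.5), (18,G1,11), (20,G2,12.5), (20,G3,12.5), (22,G2,14), (24,G3,15), (28,G2,16), (31,G3,17)
Step 2: Sum ranks within each group.
R_1 = 30.5 (n_1 = 5)
R_2 = 42.5 (n_2 = 3)
R_3 = 52.5 (n_3 = 4)
R_4 = 27.5 (n_4 = 5)
Step 3: H = 12/(N(N+1)) * sum(R_i^2/n_i) - 3(N+1)
     = 12/(17*18) * (30.5^2/5 + 42.5^2/3 + 52.5^2/4 + 27.5^2/5) - 3*18
     = 0.039216 * 1628.45 - 54
     = 9.860621.
Step 4: Ties present; correction factor C = 1 - 24/(17^3 - 17) = 0.995098. Corrected H = 9.860621 / 0.995098 = 9.909195.
Step 5: Under H0, H ~ chi^2(3); p-value = 0.019354.
Step 6: alpha = 0.05. reject H0.

H = 9.9092, df = 3, p = 0.019354, reject H0.


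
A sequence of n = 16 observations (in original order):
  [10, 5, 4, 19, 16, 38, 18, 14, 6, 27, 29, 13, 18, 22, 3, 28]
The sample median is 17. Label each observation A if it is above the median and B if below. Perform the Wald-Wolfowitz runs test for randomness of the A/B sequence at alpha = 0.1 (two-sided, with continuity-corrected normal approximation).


Step 1: Compute median = 17; label A = above, B = below.
Labels in order: BBBABAABBAABAABA  (n_A = 8, n_B = 8)
Step 2: Count runs R = 10.
Step 3: Under H0 (random ordering), E[R] = 2*n_A*n_B/(n_A+n_B) + 1 = 2*8*8/16 + 1 = 9.0000.
        Var[R] = 2*n_A*n_B*(2*n_A*n_B - n_A - n_B) / ((n_A+n_B)^2 * (n_A+n_B-1)) = 14336/3840 = 3.7333.
        SD[R] = 1.9322.
Step 4: Continuity-corrected z = (R - 0.5 - E[R]) / SD[R] = (10 - 0.5 - 9.0000) / 1.9322 = 0.2588.
Step 5: Two-sided p-value via normal approximation = 2*(1 - Phi(|z|)) = 0.795809.
Step 6: alpha = 0.1. fail to reject H0.

R = 10, z = 0.2588, p = 0.795809, fail to reject H0.


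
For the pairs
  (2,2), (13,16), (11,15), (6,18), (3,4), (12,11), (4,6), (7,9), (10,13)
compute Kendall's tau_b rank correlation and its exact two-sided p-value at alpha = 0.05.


Step 1: Enumerate the 36 unordered pairs (i,j) with i<j and classify each by sign(x_j-x_i) * sign(y_j-y_i).
  (1,2):dx=+11,dy=+14->C; (1,3):dx=+9,dy=+13->C; (1,4):dx=+4,dy=+16->C; (1,5):dx=+1,dy=+2->C
  (1,6):dx=+10,dy=+9->C; (1,7):dx=+2,dy=+4->C; (1,8):dx=+5,dy=+7->C; (1,9):dx=+8,dy=+11->C
  (2,3):dx=-2,dy=-1->C; (2,4):dx=-7,dy=+2->D; (2,5):dx=-10,dy=-12->C; (2,6):dx=-1,dy=-5->C
  (2,7):dx=-9,dy=-10->C; (2,8):dx=-6,dy=-7->C; (2,9):dx=-3,dy=-3->C; (3,4):dx=-5,dy=+3->D
  (3,5):dx=-8,dy=-11->C; (3,6):dx=+1,dy=-4->D; (3,7):dx=-7,dy=-9->C; (3,8):dx=-4,dy=-6->C
  (3,9):dx=-1,dy=-2->C; (4,5):dx=-3,dy=-14->C; (4,6):dx=+6,dy=-7->D; (4,7):dx=-2,dy=-12->C
  (4,8):dx=+1,dy=-9->D; (4,9):dx=+4,dy=-5->D; (5,6):dx=+9,dy=+7->C; (5,7):dx=+1,dy=+2->C
  (5,8):dx=+4,dy=+5->C; (5,9):dx=+7,dy=+9->C; (6,7):dx=-8,dy=-5->C; (6,8):dx=-5,dy=-2->C
  (6,9):dx=-2,dy=+2->D; (7,8):dx=+3,dy=+3->C; (7,9):dx=+6,dy=+7->C; (8,9):dx=+3,dy=+4->C
Step 2: C = 29, D = 7, total pairs = 36.
Step 3: tau = (C - D)/(n(n-1)/2) = (29 - 7)/36 = 0.611111.
Step 4: Exact two-sided p-value (enumerate n! = 362880 permutations of y under H0): p = 0.024741.
Step 5: alpha = 0.05. reject H0.

tau_b = 0.6111 (C=29, D=7), p = 0.024741, reject H0.


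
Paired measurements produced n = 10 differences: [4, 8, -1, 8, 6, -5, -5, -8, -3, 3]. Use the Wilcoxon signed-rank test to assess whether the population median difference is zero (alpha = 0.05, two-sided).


Step 1: Drop any zero differences (none here) and take |d_i|.
|d| = [4, 8, 1, 8, 6, 5, 5, 8, 3, 3]
Step 2: Midrank |d_i| (ties get averaged ranks).
ranks: |4|->4, |8|->9, |1|->1, |8|->9, |6|->7, |5|->5.5, |5|->5.5, |8|->9, |3|->2.5, |3|->2.5
Step 3: Attach original signs; sum ranks with positive sign and with negative sign.
W+ = 4 + 9 + 9 + 7 + 2.5 = 31.5
W- = 1 + 5.5 + 5.5 + 9 + 2.5 = 23.5
(Check: W+ + W- = 55 should equal n(n+1)/2 = 55.)
Step 4: Test statistic W = min(W+, W-) = 23.5.
Step 5: Ties in |d|, so use the tie-corrected normal approximation.
        E[W] = n(n+1)/4 = 10*11/4 = 27.5.
        Tie groups: |d|=3 (t=2), |d|=5 (t=2), |d|=8 (t=3); sum(t^3 - t) = 36.
        Var[W] = n(n+1)(2n+1)/24 - sum(t^3-t)/48 = 2310/24 - 36/48 = 95.5.
        z = (W - E[W]) / sqrt(Var[W]) = (23.5 - 27.5) / 9.7724 = -0.4093.
        Two-sided p = 2*Phi(z) = 0.682308.
Step 6: alpha = 0.05. fail to reject H0.

W+ = 31.5, W- = 23.5, W = min = 23.5, p = 0.682308, fail to reject H0.


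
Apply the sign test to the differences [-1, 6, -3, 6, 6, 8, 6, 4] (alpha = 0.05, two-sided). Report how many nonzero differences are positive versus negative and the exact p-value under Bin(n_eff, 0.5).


Step 1: Discard zero differences. Original n = 8; n_eff = number of nonzero differences = 8.
Nonzero differences (with sign): -1, +6, -3, +6, +6, +8, +6, +4
Step 2: Count signs: positive = 6, negative = 2.
Step 3: Under H0: P(positive) = 0.5, so the number of positives S ~ Bin(8, 0.5).
Step 4: Two-sided exact p-value = sum of Bin(8,0.5) probabilities at or below the observed probability = 0.289062.
Step 5: alpha = 0.05. fail to reject H0.

n_eff = 8, pos = 6, neg = 2, p = 0.289062, fail to reject H0.


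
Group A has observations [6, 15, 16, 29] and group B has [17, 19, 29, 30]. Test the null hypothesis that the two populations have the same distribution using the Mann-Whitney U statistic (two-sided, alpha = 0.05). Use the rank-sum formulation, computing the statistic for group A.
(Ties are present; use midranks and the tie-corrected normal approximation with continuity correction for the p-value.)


Step 1: Combine and sort all 8 observations; assign midranks.
sorted (value, group): (6,X), (15,X), (16,X), (17,Y), (19,Y), (29,X), (29,Y), (30,Y)
ranks: 6->1, 15->2, 16->3, 17->4, 19->5, 29->6.5, 29->6.5, 30->8
Step 2: Rank sum for X: R1 = 1 + 2 + 3 + 6.5 = 12.5.
Step 3: U_X = R1 - n1(n1+1)/2 = 12.5 - 4*5/2 = 12.5 - 10 = 2.5.
       U_Y = n1*n2 - U_X = 16 - 2.5 = 13.5.
Step 4: Ties are present, so use the tie-corrected normal approximation (with continuity correction) for the p-value.
Step 5: p-value = 0.146489; compare to alpha = 0.05. fail to reject H0.

U_X = 2.5, p = 0.146489, fail to reject H0 at alpha = 0.05.


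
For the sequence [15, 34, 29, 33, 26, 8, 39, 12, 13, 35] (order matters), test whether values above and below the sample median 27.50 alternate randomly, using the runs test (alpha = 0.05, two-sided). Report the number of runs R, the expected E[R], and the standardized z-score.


Step 1: Compute median = 27.50; label A = above, B = below.
Labels in order: BAAABBABBA  (n_A = 5, n_B = 5)
Step 2: Count runs R = 6.
Step 3: Under H0 (random ordering), E[R] = 2*n_A*n_B/(n_A+n_B) + 1 = 2*5*5/10 + 1 = 6.0000.
        Var[R] = 2*n_A*n_B*(2*n_A*n_B - n_A - n_B) / ((n_A+n_B)^2 * (n_A+n_B-1)) = 2000/900 = 2.2222.
        SD[R] = 1.4907.
Step 4: R = E[R], so z = 0 with no continuity correction.
Step 5: Two-sided p-value via normal approximation = 2*(1 - Phi(|z|)) = 1.000000.
Step 6: alpha = 0.05. fail to reject H0.

R = 6, z = 0.0000, p = 1.000000, fail to reject H0.


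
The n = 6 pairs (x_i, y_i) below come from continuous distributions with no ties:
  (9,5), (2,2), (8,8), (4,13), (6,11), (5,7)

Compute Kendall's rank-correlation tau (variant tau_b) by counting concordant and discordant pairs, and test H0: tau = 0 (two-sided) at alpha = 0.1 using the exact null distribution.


Step 1: Enumerate the 15 unordered pairs (i,j) with i<j and classify each by sign(x_j-x_i) * sign(y_j-y_i).
  (1,2):dx=-7,dy=-3->C; (1,3):dx=-1,dy=+3->D; (1,4):dx=-5,dy=+8->D; (1,5):dx=-3,dy=+6->D
  (1,6):dx=-4,dy=+2->D; (2,3):dx=+6,dy=+6->C; (2,4):dx=+2,dy=+11->C; (2,5):dx=+4,dy=+9->C
  (2,6):dx=+3,dy=+5->C; (3,4):dx=-4,dy=+5->D; (3,5):dx=-2,dy=+3->D; (3,6):dx=-3,dy=-1->C
  (4,5):dx=+2,dy=-2->D; (4,6):dx=+1,dy=-6->D; (5,6):dx=-1,dy=-4->C
Step 2: C = 7, D = 8, total pairs = 15.
Step 3: tau = (C - D)/(n(n-1)/2) = (7 - 8)/15 = -0.066667.
Step 4: Exact two-sided p-value (enumerate n! = 720 permutations of y under H0): p = 1.000000.
Step 5: alpha = 0.1. fail to reject H0.

tau_b = -0.0667 (C=7, D=8), p = 1.000000, fail to reject H0.


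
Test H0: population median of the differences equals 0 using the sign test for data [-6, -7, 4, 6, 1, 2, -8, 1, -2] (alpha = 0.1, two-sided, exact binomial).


Step 1: Discard zero differences. Original n = 9; n_eff = number of nonzero differences = 9.
Nonzero differences (with sign): -6, -7, +4, +6, +1, +2, -8, +1, -2
Step 2: Count signs: positive = 5, negative = 4.
Step 3: Under H0: P(positive) = 0.5, so the number of positives S ~ Bin(9, 0.5).
Step 4: Two-sided exact p-value = sum of Bin(9,0.5) probabilities at or below the observed probability = 1.000000.
Step 5: alpha = 0.1. fail to reject H0.

n_eff = 9, pos = 5, neg = 4, p = 1.000000, fail to reject H0.


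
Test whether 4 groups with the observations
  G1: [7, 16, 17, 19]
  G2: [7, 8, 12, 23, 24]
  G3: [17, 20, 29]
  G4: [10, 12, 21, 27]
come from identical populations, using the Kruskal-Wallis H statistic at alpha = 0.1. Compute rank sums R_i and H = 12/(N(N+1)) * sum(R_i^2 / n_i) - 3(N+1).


Step 1: Combine all N = 16 observations and assign midranks.
sorted (value, group, rank): (7,G1,1.5), (7,G2,1.5), (8,G2,3), (10,G4,4), (12,G2,5.5), (12,G4,5.5), (16,G1,7), (17,G1,8.5), (17,G3,8.5), (19,G1,10), (20,G3,11), (21,G4,12), (23,G2,13), (24,G2,14), (27,G4,15), (29,G3,16)
Step 2: Sum ranks within each group.
R_1 = 27 (n_1 = 4)
R_2 = 37 (n_2 = 5)
R_3 = 35.5 (n_3 = 3)
R_4 = 36.5 (n_4 = 4)
Step 3: H = 12/(N(N+1)) * sum(R_i^2/n_i) - 3(N+1)
     = 12/(16*17) * (27^2/4 + 37^2/5 + 35.5^2/3 + 36.5^2/4) - 3*17
     = 0.044118 * 1209.2 - 51
     = 2.346875.
Step 4: Ties present; correction factor C = 1 - 18/(16^3 - 16) = 0.995588. Corrected H = 2.346875 / 0.995588 = 2.357275.
Step 5: Under H0, H ~ chi^2(3); p-value = 0.501637.
Step 6: alpha = 0.1. fail to reject H0.

H = 2.3573, df = 3, p = 0.501637, fail to reject H0.


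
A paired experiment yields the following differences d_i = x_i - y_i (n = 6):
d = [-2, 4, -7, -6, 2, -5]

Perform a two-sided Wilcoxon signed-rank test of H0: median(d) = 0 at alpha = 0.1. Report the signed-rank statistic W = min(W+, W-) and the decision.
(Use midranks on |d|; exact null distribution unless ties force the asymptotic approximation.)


Step 1: Drop any zero differences (none here) and take |d_i|.
|d| = [2, 4, 7, 6, 2, 5]
Step 2: Midrank |d_i| (ties get averaged ranks).
ranks: |2|->1.5, |4|->3, |7|->6, |6|->5, |2|->1.5, |5|->4
Step 3: Attach original signs; sum ranks with positive sign and with negative sign.
W+ = 3 + 1.5 = 4.5
W- = 1.5 + 6 + 5 + 4 = 16.5
(Check: W+ + W- = 21 should equal n(n+1)/2 = 21.)
Step 4: Test statistic W = min(W+, W-) = 4.5.
Step 5: Ties in |d|, so use the tie-corrected normal approximation.
        E[W] = n(n+1)/4 = 6*7/4 = 10.5.
        Tie groups: |d|=2 (t=2); sum(t^3 - t) = 6.
        Var[W] = n(n+1)(2n+1)/24 - sum(t^3-t)/48 = 546/24 - 6/48 = 22.625.
        z = (W - E[W]) / sqrt(Var[W]) = (4.5 - 10.5) / 4.7566 = -1.2614.
        Two-sided p = 2*Phi(z) = 0.207160.
Step 6: alpha = 0.1. fail to reject H0.

W+ = 4.5, W- = 16.5, W = min = 4.5, p = 0.207160, fail to reject H0.


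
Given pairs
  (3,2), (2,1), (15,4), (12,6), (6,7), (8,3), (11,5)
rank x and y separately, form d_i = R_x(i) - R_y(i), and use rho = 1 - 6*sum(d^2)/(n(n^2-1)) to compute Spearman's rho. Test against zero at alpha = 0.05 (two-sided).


Step 1: Rank x and y separately (midranks; no ties here).
rank(x): 3->2, 2->1, 15->7, 12->6, 6->3, 8->4, 11->5
rank(y): 2->2, 1->1, 4->4, 6->6, 7->7, 3->3, 5->5
Step 2: d_i = R_x(i) - R_y(i); compute d_i^2.
  (2-2)^2=0, (1-1)^2=0, (7-4)^2=9, (6-6)^2=0, (3-7)^2=16, (4-3)^2=1, (5-5)^2=0
sum(d^2) = 26.
Step 3: rho = 1 - 6*26 / (7*(7^2 - 1)) = 1 - 156/336 = 0.535714.
Step 4: Under H0, t = rho * sqrt((n-2)/(1-rho^2)) = 1.4186 ~ t(5).
Step 5: Two-sided p-value from the t-distribution with 5 df = 0.215217.
Step 6: alpha = 0.05. fail to reject H0.

rho = 0.5357, p = 0.215217, fail to reject H0 at alpha = 0.05.


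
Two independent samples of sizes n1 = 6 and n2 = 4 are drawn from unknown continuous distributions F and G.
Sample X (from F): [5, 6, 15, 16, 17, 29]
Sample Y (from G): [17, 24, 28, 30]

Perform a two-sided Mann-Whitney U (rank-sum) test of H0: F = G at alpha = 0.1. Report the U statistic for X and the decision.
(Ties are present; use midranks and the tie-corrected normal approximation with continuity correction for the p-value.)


Step 1: Combine and sort all 10 observations; assign midranks.
sorted (value, group): (5,X), (6,X), (15,X), (16,X), (17,X), (17,Y), (24,Y), (28,Y), (29,X), (30,Y)
ranks: 5->1, 6->2, 15->3, 16->4, 17->5.5, 17->5.5, 24->7, 28->8, 29->9, 30->10
Step 2: Rank sum for X: R1 = 1 + 2 + 3 + 4 + 5.5 + 9 = 24.5.
Step 3: U_X = R1 - n1(n1+1)/2 = 24.5 - 6*7/2 = 24.5 - 21 = 3.5.
       U_Y = n1*n2 - U_X = 24 - 3.5 = 20.5.
Step 4: Ties are present, so use the tie-corrected normal approximation (with continuity correction) for the p-value.
Step 5: p-value = 0.087118; compare to alpha = 0.1. reject H0.

U_X = 3.5, p = 0.087118, reject H0 at alpha = 0.1.


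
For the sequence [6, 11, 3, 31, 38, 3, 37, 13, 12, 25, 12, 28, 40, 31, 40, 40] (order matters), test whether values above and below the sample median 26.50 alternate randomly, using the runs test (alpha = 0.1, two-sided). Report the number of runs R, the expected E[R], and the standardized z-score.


Step 1: Compute median = 26.50; label A = above, B = below.
Labels in order: BBBAABABBBBAAAAA  (n_A = 8, n_B = 8)
Step 2: Count runs R = 6.
Step 3: Under H0 (random ordering), E[R] = 2*n_A*n_B/(n_A+n_B) + 1 = 2*8*8/16 + 1 = 9.0000.
        Var[R] = 2*n_A*n_B*(2*n_A*n_B - n_A - n_B) / ((n_A+n_B)^2 * (n_A+n_B-1)) = 14336/3840 = 3.7333.
        SD[R] = 1.9322.
Step 4: Continuity-corrected z = (R + 0.5 - E[R]) / SD[R] = (6 + 0.5 - 9.0000) / 1.9322 = -1.2939.
Step 5: Two-sided p-value via normal approximation = 2*(1 - Phi(|z|)) = 0.195709.
Step 6: alpha = 0.1. fail to reject H0.

R = 6, z = -1.2939, p = 0.195709, fail to reject H0.


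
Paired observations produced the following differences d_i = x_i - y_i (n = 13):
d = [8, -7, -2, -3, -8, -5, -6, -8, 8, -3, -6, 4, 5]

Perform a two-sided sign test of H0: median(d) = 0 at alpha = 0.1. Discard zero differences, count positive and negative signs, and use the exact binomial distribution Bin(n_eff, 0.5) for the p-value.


Step 1: Discard zero differences. Original n = 13; n_eff = number of nonzero differences = 13.
Nonzero differences (with sign): +8, -7, -2, -3, -8, -5, -6, -8, +8, -3, -6, +4, +5
Step 2: Count signs: positive = 4, negative = 9.
Step 3: Under H0: P(positive) = 0.5, so the number of positives S ~ Bin(13, 0.5).
Step 4: Two-sided exact p-value = sum of Bin(13,0.5) probabilities at or below the observed probability = 0.266846.
Step 5: alpha = 0.1. fail to reject H0.

n_eff = 13, pos = 4, neg = 9, p = 0.266846, fail to reject H0.


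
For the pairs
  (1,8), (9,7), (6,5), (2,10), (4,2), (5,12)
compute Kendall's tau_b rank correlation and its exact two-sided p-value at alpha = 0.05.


Step 1: Enumerate the 15 unordered pairs (i,j) with i<j and classify each by sign(x_j-x_i) * sign(y_j-y_i).
  (1,2):dx=+8,dy=-1->D; (1,3):dx=+5,dy=-3->D; (1,4):dx=+1,dy=+2->C; (1,5):dx=+3,dy=-6->D
  (1,6):dx=+4,dy=+4->C; (2,3):dx=-3,dy=-2->C; (2,4):dx=-7,dy=+3->D; (2,5):dx=-5,dy=-5->C
  (2,6):dx=-4,dy=+5->D; (3,4):dx=-4,dy=+5->D; (3,5):dx=-2,dy=-3->C; (3,6):dx=-1,dy=+7->D
  (4,5):dx=+2,dy=-8->D; (4,6):dx=+3,dy=+2->C; (5,6):dx=+1,dy=+10->C
Step 2: C = 7, D = 8, total pairs = 15.
Step 3: tau = (C - D)/(n(n-1)/2) = (7 - 8)/15 = -0.066667.
Step 4: Exact two-sided p-value (enumerate n! = 720 permutations of y under H0): p = 1.000000.
Step 5: alpha = 0.05. fail to reject H0.

tau_b = -0.0667 (C=7, D=8), p = 1.000000, fail to reject H0.


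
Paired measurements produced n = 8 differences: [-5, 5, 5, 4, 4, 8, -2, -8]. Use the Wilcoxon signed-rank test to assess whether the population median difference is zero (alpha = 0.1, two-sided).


Step 1: Drop any zero differences (none here) and take |d_i|.
|d| = [5, 5, 5, 4, 4, 8, 2, 8]
Step 2: Midrank |d_i| (ties get averaged ranks).
ranks: |5|->5, |5|->5, |5|->5, |4|->2.5, |4|->2.5, |8|->7.5, |2|->1, |8|->7.5
Step 3: Attach original signs; sum ranks with positive sign and with negative sign.
W+ = 5 + 5 + 2.5 + 2.5 + 7.5 = 22.5
W- = 5 + 1 + 7.5 = 13.5
(Check: W+ + W- = 36 should equal n(n+1)/2 = 36.)
Step 4: Test statistic W = min(W+, W-) = 13.5.
Step 5: Ties in |d|, so use the tie-corrected normal approximation.
        E[W] = n(n+1)/4 = 8*9/4 = 18.
        Tie groups: |d|=4 (t=2), |d|=5 (t=3), |d|=8 (t=2); sum(t^3 - t) = 36.
        Var[W] = n(n+1)(2n+1)/24 - sum(t^3-t)/48 = 1224/24 - 36/48 = 50.25.
        z = (W - E[W]) / sqrt(Var[W]) = (13.5 - 18) / 7.0887 = -0.6348.
        Two-sided p = 2*Phi(z) = 0.525552.
Step 6: alpha = 0.1. fail to reject H0.

W+ = 22.5, W- = 13.5, W = min = 13.5, p = 0.525552, fail to reject H0.


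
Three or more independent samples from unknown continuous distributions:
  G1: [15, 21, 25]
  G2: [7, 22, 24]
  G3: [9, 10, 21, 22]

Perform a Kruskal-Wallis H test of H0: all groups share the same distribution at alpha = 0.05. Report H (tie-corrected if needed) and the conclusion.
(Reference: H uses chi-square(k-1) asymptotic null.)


Step 1: Combine all N = 10 observations and assign midranks.
sorted (value, group, rank): (7,G2,1), (9,G3,2), (10,G3,3), (15,G1,4), (21,G1,5.5), (21,G3,5.5), (22,G2,7.5), (22,G3,7.5), (24,G2,9), (25,G1,10)
Step 2: Sum ranks within each group.
R_1 = 19.5 (n_1 = 3)
R_2 = 17.5 (n_2 = 3)
R_3 = 18 (n_3 = 4)
Step 3: H = 12/(N(N+1)) * sum(R_i^2/n_i) - 3(N+1)
     = 12/(10*11) * (19.5^2/3 + 17.5^2/3 + 18^2/4) - 3*11
     = 0.109091 * 309.833 - 33
     = 0.800000.
Step 4: Ties present; correction factor C = 1 - 12/(10^3 - 10) = 0.987879. Corrected H = 0.800000 / 0.987879 = 0.809816.
Step 5: Under H0, H ~ chi^2(2); p-value = 0.667038.
Step 6: alpha = 0.05. fail to reject H0.

H = 0.8098, df = 2, p = 0.667038, fail to reject H0.


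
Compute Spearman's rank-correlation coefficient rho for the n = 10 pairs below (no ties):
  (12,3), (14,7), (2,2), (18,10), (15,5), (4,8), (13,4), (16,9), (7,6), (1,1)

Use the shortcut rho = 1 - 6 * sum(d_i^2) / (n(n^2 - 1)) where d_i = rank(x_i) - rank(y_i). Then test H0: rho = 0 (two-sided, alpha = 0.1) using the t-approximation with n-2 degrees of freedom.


Step 1: Rank x and y separately (midranks; no ties here).
rank(x): 12->5, 14->7, 2->2, 18->10, 15->8, 4->3, 13->6, 16->9, 7->4, 1->1
rank(y): 3->3, 7->7, 2->2, 10->10, 5->5, 8->8, 4->4, 9->9, 6->6, 1->1
Step 2: d_i = R_x(i) - R_y(i); compute d_i^2.
  (5-3)^2=4, (7-7)^2=0, (2-2)^2=0, (10-10)^2=0, (8-5)^2=9, (3-8)^2=25, (6-4)^2=4, (9-9)^2=0, (4-6)^2=4, (1-1)^2=0
sum(d^2) = 46.
Step 3: rho = 1 - 6*46 / (10*(10^2 - 1)) = 1 - 276/990 = 0.721212.
Step 4: Under H0, t = rho * sqrt((n-2)/(1-rho^2)) = 2.9448 ~ t(8).
Step 5: Two-sided p-value from the t-distribution with 8 df = 0.018573.
Step 6: alpha = 0.1. reject H0.

rho = 0.7212, p = 0.018573, reject H0 at alpha = 0.1.


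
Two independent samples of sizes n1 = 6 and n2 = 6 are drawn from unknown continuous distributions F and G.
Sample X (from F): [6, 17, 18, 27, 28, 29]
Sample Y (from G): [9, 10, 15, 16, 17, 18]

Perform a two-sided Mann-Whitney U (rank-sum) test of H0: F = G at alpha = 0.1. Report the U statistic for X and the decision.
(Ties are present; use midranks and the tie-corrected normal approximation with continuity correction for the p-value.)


Step 1: Combine and sort all 12 observations; assign midranks.
sorted (value, group): (6,X), (9,Y), (10,Y), (15,Y), (16,Y), (17,X), (17,Y), (18,X), (18,Y), (27,X), (28,X), (29,X)
ranks: 6->1, 9->2, 10->3, 15->4, 16->5, 17->6.5, 17->6.5, 18->8.5, 18->8.5, 27->10, 28->11, 29->12
Step 2: Rank sum for X: R1 = 1 + 6.5 + 8.5 + 10 + 11 + 12 = 49.
Step 3: U_X = R1 - n1(n1+1)/2 = 49 - 6*7/2 = 49 - 21 = 28.
       U_Y = n1*n2 - U_X = 36 - 28 = 8.
Step 4: Ties are present, so use the tie-corrected normal approximation (with continuity correction) for the p-value.
Step 5: p-value = 0.126869; compare to alpha = 0.1. fail to reject H0.

U_X = 28, p = 0.126869, fail to reject H0 at alpha = 0.1.
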